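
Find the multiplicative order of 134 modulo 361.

19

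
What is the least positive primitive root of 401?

3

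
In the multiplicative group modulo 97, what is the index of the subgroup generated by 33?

12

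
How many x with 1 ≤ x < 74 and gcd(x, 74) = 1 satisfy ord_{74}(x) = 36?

φ(74) = φ(2)·φ(37) = 1·36 = 36 = 2^2 · 3^2.
In a cyclic group of order 36, there are φ(d) elements of order d for each divisor d of 36, and zero for non-divisors.
36 = 2^2 · 3^2 divides 36, and φ(36) = 12.

12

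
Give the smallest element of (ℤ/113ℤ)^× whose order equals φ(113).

3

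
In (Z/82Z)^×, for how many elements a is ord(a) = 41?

0

φ(82) = φ(2)·φ(41) = 1·40 = 40 = 2^3 · 5.
In a cyclic group of order 40, there are φ(d) elements of order d for each divisor d of 40, and zero for non-divisors.
Here 40 is not a multiple of 41, so there are no elements of order 41.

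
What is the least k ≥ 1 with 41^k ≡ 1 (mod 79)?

The order of 41 must divide φ(79) = 79 − 1 = 78 = 2 · 3 · 13.
Divisors of 78: 1, 2, 3, 6, 13, 26, 39, 78.
Test each divisor d:
41^1 ≡ 41
41^2 ≡ 22
41^3 ≡ 33
41^6 ≡ 62
41^13 ≡ 78
41^26 ≡ 1
Hence ord(41) = 26.

26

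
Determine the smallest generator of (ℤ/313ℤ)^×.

φ(313) = 313 − 1 = 312 = 2^3 · 3 · 13.
Test candidates g = 2, 3, … against the prime factors q ∈ {2, 3, 13} of φ(313): g is a generator iff g^(312/q) ≢ 1 for every such q.
g = 2: 2^156 ≡ 1 — hits 1, so not a primitive root.
g = 3: 3^156 ≡ 1 — hits 1, so not a primitive root.
g = 4: 4^156 ≡ 1 — hits 1, so not a primitive root.
g = 5: 5^156 ≡ 312; 5^104 ≡ 1 — hits 1, so not a primitive root.
g = 6: 6^156 ≡ 1 — hits 1, so not a primitive root.
g = 7: 7^156 ≡ 312; 7^104 ≡ 1 — hits 1, so not a primitive root.
g = 8: 8^156 ≡ 1 — hits 1, so not a primitive root.
g = 9: 9^156 ≡ 1 — hits 1, so not a primitive root.
g = 10: 10^156 ≡ 312; 10^104 ≡ 214; 10^24 ≡ 103 — none is 1, so 10 is a primitive root.
Hence the least primitive root of 313 is 10.

10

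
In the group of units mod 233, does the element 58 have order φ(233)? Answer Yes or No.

φ(233) = 233 − 1 = 232 = 2^3 · 29.
58 is a primitive root mod 233 iff 58^(φ(233)/q) ≢ 1 for every prime q | φ(233), i.e. q ∈ {2, 29}.
58^116 ≡ 1 (mod 233)  [q = 2: ≡ 1 ✗]
58^8 ≡ 37 (mod 233)  [q = 29: ≢ 1 ✓]
Since 58^116 ≡ 1, the order of 58 divides 116 < 232, so 58 is not a primitive root.

No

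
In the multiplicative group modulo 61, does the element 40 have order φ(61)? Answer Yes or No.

No

φ(61) = 61 − 1 = 60 = 2^2 · 3 · 5.
An element g generates (Z/61Z)^× iff g^(60/q) ≢ 1 (mod 61) for each prime q ∈ {2, 3, 5}.
40^30 ≡ 60 (mod 61)  [q = 2: ≢ 1 ✓]
40^20 ≡ 47 (mod 61)  [q = 3: ≢ 1 ✓]
40^12 ≡ 1 (mod 61)  [q = 5: ≡ 1 ✗]
The check at q = 5 fails, so 40 generates a proper subgroup.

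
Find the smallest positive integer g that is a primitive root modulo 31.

3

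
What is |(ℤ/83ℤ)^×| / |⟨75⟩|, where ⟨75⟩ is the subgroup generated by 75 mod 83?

2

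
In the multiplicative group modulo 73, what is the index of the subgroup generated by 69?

4

Since 69 ∈ (Z/73Z)^×, its order divides φ(73) = 73 − 1 = 72 = 2^3 · 3^2.
Divisors of 72: 1, 2, 3, 4, 6, 8, 9, 12, 18, 24, 36, 72.
Test each divisor d:
69^1 ≡ 69
69^2 ≡ 16
69^3 ≡ 9
69^4 ≡ 37
69^6 ≡ 8
69^8 ≡ 55
69^9 ≡ 72
69^12 ≡ 64
69^18 ≡ 1
The order of 69 is 18, so the subgroup it generates has 18 elements.
The index is φ(73) / ord(69) = 72 / 18 = 4.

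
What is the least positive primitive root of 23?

φ(23) = 23 − 1 = 22 = 2 · 11.
Test candidates g = 2, 3, … against the prime factors q ∈ {2, 11} of φ(23): g is a generator iff g^(22/q) ≢ 1 for every such q.
g = 2: 2^11 ≡ 1 — hits 1, so not a primitive root.
g = 3: 3^11 ≡ 1 — hits 1, so not a primitive root.
g = 4: 4^11 ≡ 1 — hits 1, so not a primitive root.
g = 5: 5^11 ≡ 22; 5^2 ≡ 2 — none is 1, so 5 is a primitive root.
So 5 is the smallest generator of (Z/23Z)^×.

5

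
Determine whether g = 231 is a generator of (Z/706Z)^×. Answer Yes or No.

No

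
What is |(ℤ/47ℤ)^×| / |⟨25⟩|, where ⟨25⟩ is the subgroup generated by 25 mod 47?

2

Since 25 ∈ (Z/47Z)^×, its order divides φ(47) = 47 − 1 = 46 = 2 · 23.
Divisors of 46: 1, 2, 23, 46.
Test each divisor d:
25^1 ≡ 25
25^2 ≡ 14
25^23 ≡ 1
So ord_47(25) = 23, hence |⟨25⟩| = 23.
Index = |(Z/47Z)^×| / |⟨25⟩| = 46 / 23 = 2.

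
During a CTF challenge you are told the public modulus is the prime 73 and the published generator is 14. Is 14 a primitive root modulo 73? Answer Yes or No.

φ(73) = 73 − 1 = 72 = 2^3 · 3^2.
Test 14^(72/q) mod 73 for each prime factor q of 72:
14^36 ≡ 72 (mod 73)  [q = 2: ≢ 1 ✓]
14^24 ≡ 64 (mod 73)  [q = 3: ≢ 1 ✓]
All checks pass, so 14 has order 72 and is a primitive root modulo 73.

Yes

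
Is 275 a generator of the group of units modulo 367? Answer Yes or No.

Yes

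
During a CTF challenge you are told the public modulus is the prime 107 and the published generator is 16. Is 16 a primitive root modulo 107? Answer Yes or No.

No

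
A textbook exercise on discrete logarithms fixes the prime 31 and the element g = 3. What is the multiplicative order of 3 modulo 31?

30

The order of 3 must divide φ(31) = 31 − 1 = 30 = 2 · 3 · 5.
Divisors of 30: 1, 2, 3, 5, 6, 10, 15, 30.
Test each divisor d:
3^1 ≡ 3
3^2 ≡ 9
3^3 ≡ 27
3^5 ≡ 26
3^6 ≡ 16
3^10 ≡ 25
3^15 ≡ 30
3^30 ≡ 1
So ord_31(3) = 30.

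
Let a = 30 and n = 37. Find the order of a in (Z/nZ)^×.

ord(30) | φ(37) = 37 − 1 = 36 = 2^2 · 3^2.
Divisors of 36: 1, 2, 3, 4, 6, 9, 12, 18, 36.
Check 30^d mod 37 for each divisor in increasing order:
30^1 ≡ 30 (mod 37)
30^2 ≡ 12 (mod 37)
30^3 ≡ 27 (mod 37)
30^4 ≡ 33 (mod 37)
30^6 ≡ 26 (mod 37)
30^9 ≡ 36 (mod 37)
30^12 ≡ 10 (mod 37)
30^18 ≡ 1 (mod 37) ✓
Hence ord(30) = 18.

18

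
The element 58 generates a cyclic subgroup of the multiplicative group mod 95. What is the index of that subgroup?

18

The order of 58 must divide φ(95) = φ(5·19) = (5−1)·(19−1) = 4·18 = 72 = 2^3 · 3^2.
Divisors of 72: 1, 2, 3, 4, 6, 8, 9, 12, 18, 24, 36, 72.
Compute 58^d (mod 95) for the divisors d until we hit 1:
58^1 ≡ 58
58^2 ≡ 39
58^3 ≡ 77
58^4 ≡ 1
So ord_95(58) = 4, hence |⟨58⟩| = 4.
The index is φ(95) / ord(58) = 72 / 4 = 18.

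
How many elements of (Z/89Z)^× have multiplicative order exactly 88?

40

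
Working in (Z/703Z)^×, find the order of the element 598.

The order of 598 must divide φ(703) = φ(19·37) = (19−1)·(37−1) = 18·36 = 648 = 2^3 · 3^4.
Divisors of 648: 1, 2, 3, 4, 6, 8, 9, 12, 18, 24, 27, 36, 54, 72, 81, 108, 162, 216, 324, 648.
Compute 598^d (mod 703) for the divisors d until we hit 1:
598^1 ≡ 598
598^2 ≡ 480
598^3 ≡ 216
598^4 ≡ 519
598^6 ≡ 258
598^8 ≡ 112
598^9 ≡ 191
598^12 ≡ 482
598^18 ≡ 628
598^24 ≡ 334
598^27 ≡ 438
598^36 ≡ 1
So ord_703(598) = 36.

36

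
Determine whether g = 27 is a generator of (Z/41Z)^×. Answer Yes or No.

No

φ(41) = 41 − 1 = 40 = 2^3 · 5.
It suffices to check that the order of 27 is not a proper divisor of 40: compute 27^(40/q) for q ∈ {2, 5}.
27^20 ≡ 40 (mod 41)  [q = 2: ≢ 1 ✓]
27^8 ≡ 1 (mod 41)  [q = 5: ≡ 1 ✗]
27^8 ≡ 1 shows ord(27) | 8, strictly less than φ(41); not a primitive root.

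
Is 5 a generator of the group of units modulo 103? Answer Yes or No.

φ(103) = 103 − 1 = 102 = 2 · 3 · 17.
5 is a primitive root mod 103 iff 5^(φ(103)/q) ≢ 1 for every prime q | φ(103), i.e. q ∈ {2, 3, 17}.
5^51 ≡ 102 (mod 103)  [q = 2: ≢ 1 ✓]
5^34 ≡ 56 (mod 103)  [q = 3: ≢ 1 ✓]
5^6 ≡ 72 (mod 103)  [q = 17: ≢ 1 ✓]
Every test exponent gives a nontrivial residue, hence 5 generates the full group.

Yes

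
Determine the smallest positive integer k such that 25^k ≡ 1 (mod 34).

8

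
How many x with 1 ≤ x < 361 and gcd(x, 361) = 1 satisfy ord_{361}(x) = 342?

φ(361) = φ(19^2) = 19·(19−1) = 342 = 2 · 3^2 · 19.
(Z/361Z)^× is cyclic (|G| = 342); a cyclic group of order m has exactly φ(d) elements of each order d | m, and none otherwise.
342 = 2 · 3^2 · 19 divides 342, and φ(342) = 108.

108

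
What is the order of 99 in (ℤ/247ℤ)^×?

Since 99 ∈ (Z/247Z)^×, its order divides φ(247) = φ(13·19) = (13−1)·(19−1) = 12·18 = 216 = 2^3 · 3^3.
Divisors of 216: 1, 2, 3, 4, 6, 8, 9, 12, 18, 24, 27, 36, 54, 72, 108, 216.
Compute 99^d (mod 247) for the divisors d until we hit 1:
99^1 ≡ 99
99^2 ≡ 168
99^3 ≡ 83
99^4 ≡ 66
99^6 ≡ 220
99^8 ≡ 157
99^9 ≡ 229
99^12 ≡ 235
99^18 ≡ 77
99^24 ≡ 144
99^27 ≡ 96
99^36 ≡ 1
So ord_247(99) = 36.

36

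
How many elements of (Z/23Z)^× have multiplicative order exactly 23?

φ(23) = 23 − 1 = 22 = 2 · 11.
(Z/23Z)^× is cyclic (|G| = 22); a cyclic group of order m has exactly φ(d) elements of each order d | m, and none otherwise.
Here 22 is not a multiple of 23, so there are no elements of order 23.

0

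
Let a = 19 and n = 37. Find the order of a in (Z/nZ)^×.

36

By Lagrange's theorem, ord_37(19) divides φ(37) = 37 − 1 = 36 = 2^2 · 3^2.
Divisors of 36: 1, 2, 3, 4, 6, 9, 12, 18, 36.
Evaluate successive powers at the divisors of 36:
19^1 ≡ 19 (mod 37)
19^2 ≡ 28 (mod 37)
19^3 ≡ 14 (mod 37)
19^4 ≡ 7 (mod 37)
19^6 ≡ 11 (mod 37)
19^9 ≡ 6 (mod 37)
19^12 ≡ 10 (mod 37)
19^18 ≡ 36 (mod 37)
19^36 ≡ 1 (mod 37) ✓
Therefore the multiplicative order of 19 modulo 37 is 36.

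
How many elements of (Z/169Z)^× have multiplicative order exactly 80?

0

φ(169) = φ(13^2) = 13·(13−1) = 156 = 2^2 · 3 · 13.
Since (Z/169Z)^× is cyclic of order 156, the number of elements of order d is φ(d) when d | 156 and 0 otherwise.
80 does not divide 156, so no element of (Z/169Z)^× has order 80.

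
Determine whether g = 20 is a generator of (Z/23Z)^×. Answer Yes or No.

φ(23) = 23 − 1 = 22 = 2 · 11.
It suffices to check that the order of 20 is not a proper divisor of 22: compute 20^(22/q) for q ∈ {2, 11}.
20^11 ≡ 22 (mod 23)  [q = 2: ≢ 1 ✓]
20^2 ≡ 9 (mod 23)  [q = 11: ≢ 1 ✓]
None equal 1, so ord_23(20) = 22: 20 is a primitive root.

Yes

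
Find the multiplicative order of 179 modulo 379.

ord(179) | φ(379) = 379 − 1 = 378 = 2 · 3^3 · 7.
Divisors of 378: 1, 2, 3, 6, 7, 9, 14, 18, 21, 27, 42, 54, 63, 126, 189, 378.
Evaluate successive powers at the divisors of 378:
179^1 ≡ 179 (mod 379)
179^2 ≡ 205 (mod 379)
179^3 ≡ 311 (mod 379)
179^6 ≡ 76 (mod 379)
179^7 ≡ 339 (mod 379)
179^9 ≡ 138 (mod 379)
179^14 ≡ 84 (mod 379)
179^18 ≡ 94 (mod 379)
179^21 ≡ 51 (mod 379)
179^27 ≡ 86 (mod 379)
179^42 ≡ 327 (mod 379)
179^54 ≡ 195 (mod 379)
179^63 ≡ 1 (mod 379) ✓
The smallest such exponent is 63, so the order of 179 is 63.

63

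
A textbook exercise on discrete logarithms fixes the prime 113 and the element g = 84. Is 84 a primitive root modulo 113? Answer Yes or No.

Yes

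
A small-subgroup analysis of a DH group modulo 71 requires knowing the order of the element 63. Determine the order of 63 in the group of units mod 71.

Since 63 ∈ (Z/71Z)^×, its order divides φ(71) = 71 − 1 = 70 = 2 · 5 · 7.
Divisors of 70: 1, 2, 5, 7, 10, 14, 35, 70.
Evaluate successive powers at the divisors of 70:
63^1 ≡ 63 (mod 71)
63^2 ≡ 64 (mod 71)
63^5 ≡ 34 (mod 71)
63^7 ≡ 46 (mod 71)
63^10 ≡ 20 (mod 71)
63^14 ≡ 57 (mod 71)
63^35 ≡ 70 (mod 71)
63^70 ≡ 1 (mod 71) ✓
Hence ord(63) = 70.

70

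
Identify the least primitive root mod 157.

φ(157) = 157 − 1 = 156 = 2^2 · 3 · 13.
Test candidates g = 2, 3, … against the prime factors q ∈ {2, 3, 13} of φ(157): g is a generator iff g^(156/q) ≢ 1 for every such q.
g = 2: 2^78 ≡ 156; 2^52 ≡ 1 — hits 1, so not a primitive root.
g = 3: 3^78 ≡ 1 — hits 1, so not a primitive root.
g = 4: 4^78 ≡ 1 — hits 1, so not a primitive root.
g = 5: 5^78 ≡ 156; 5^52 ≡ 12; 5^12 ≡ 130 — none is 1, so 5 is a primitive root.
The smallest primitive root modulo 157 is 5.

5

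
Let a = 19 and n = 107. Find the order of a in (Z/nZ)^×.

53

The order of 19 must divide φ(107) = 107 − 1 = 106 = 2 · 53.
Divisors of 106: 1, 2, 53, 106.
Compute 19^d (mod 107) for the divisors d until we hit 1:
19^1 ≡ 19
19^2 ≡ 40
19^53 ≡ 1
Hence ord(19) = 53.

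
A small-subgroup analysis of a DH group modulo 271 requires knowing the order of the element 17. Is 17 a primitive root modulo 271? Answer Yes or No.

φ(271) = 271 − 1 = 270 = 2 · 3^3 · 5.
17 is a primitive root mod 271 iff 17^(φ(271)/q) ≢ 1 for every prime q | φ(271), i.e. q ∈ {2, 3, 5}.
17^135 ≡ 1 (mod 271)  [q = 2: ≡ 1 ✗]
17^90 ≡ 28 (mod 271)  [q = 3: ≢ 1 ✓]
17^54 ≡ 244 (mod 271)  [q = 5: ≢ 1 ✓]
17^135 ≡ 1 shows ord(17) | 135, strictly less than φ(271); not a primitive root.

No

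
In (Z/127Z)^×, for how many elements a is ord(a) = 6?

2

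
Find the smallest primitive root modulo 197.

2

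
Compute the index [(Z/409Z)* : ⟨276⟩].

4

By Lagrange's theorem, ord_409(276) divides φ(409) = 409 − 1 = 408 = 2^3 · 3 · 17.
Divisors of 408: 1, 2, 3, 4, 6, 8, 12, 17, 24, 34, 51, 68, 102, 136, 204, 408.
Evaluate successive powers at the divisors of 408:
276^1 ≡ 276
276^2 ≡ 102
276^3 ≡ 340
276^4 ≡ 179
276^6 ≡ 262
276^8 ≡ 139
276^12 ≡ 341
276^17 ≡ 54
276^24 ≡ 125
276^34 ≡ 53
276^51 ≡ 408
276^68 ≡ 355
276^102 ≡ 1
Thus |⟨276⟩| = ord(276) = 102.
Index = |(Z/409Z)^×| / |⟨276⟩| = 408 / 102 = 4.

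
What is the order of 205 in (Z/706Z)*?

Since 205 ∈ (Z/706Z)^×, its order divides φ(706) = φ(2)·φ(353) = 1·352 = 352 = 2^5 · 11.
Divisors of 352: 1, 2, 4, 8, 11, 16, 22, 32, 44, 88, 176, 352.
Compute 205^d (mod 706) for the divisors d until we hit 1:
205^1 ≡ 205
205^2 ≡ 371
205^4 ≡ 677
205^8 ≡ 135
205^11 ≡ 67
205^16 ≡ 575
205^22 ≡ 253
205^32 ≡ 217
205^44 ≡ 469
205^88 ≡ 395
205^176 ≡ 705
205^352 ≡ 1
Hence ord(205) = 352.

352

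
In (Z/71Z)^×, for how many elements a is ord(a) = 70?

φ(71) = 71 − 1 = 70 = 2 · 5 · 7.
Since (Z/71Z)^× is cyclic of order 70, the number of elements of order d is φ(d) when d | 70 and 0 otherwise.
70 = 2 · 5 · 7 divides 70, and φ(70) = 24.

24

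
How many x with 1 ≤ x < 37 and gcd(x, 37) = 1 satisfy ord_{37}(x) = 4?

φ(37) = 37 − 1 = 36 = 2^2 · 3^2.
In a cyclic group of order 36, there are φ(d) elements of order d for each divisor d of 36, and zero for non-divisors.
4 = 2^2 divides 36, and φ(4) = 2.

2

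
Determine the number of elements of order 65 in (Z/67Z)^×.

0

φ(67) = 67 − 1 = 66 = 2 · 3 · 11.
(Z/67Z)^× is cyclic (|G| = 66); a cyclic group of order m has exactly φ(d) elements of each order d | m, and none otherwise.
Here 66 is not a multiple of 65, so there are no elements of order 65.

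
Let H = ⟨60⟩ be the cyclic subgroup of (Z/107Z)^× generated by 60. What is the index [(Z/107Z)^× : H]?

1

By Lagrange's theorem, ord_107(60) divides φ(107) = 107 − 1 = 106 = 2 · 53.
Divisors of 106: 1, 2, 53, 106.
Check 60^d mod 107 for each divisor in increasing order:
60^1 ≡ 60 (mod 107)
60^2 ≡ 69 (mod 107)
60^53 ≡ 106 (mod 107)
60^106 ≡ 1 (mod 107) ✓
The order of 60 is 106, so the subgroup it generates has 106 elements.
Index = |(Z/107Z)^×| / |⟨60⟩| = 106 / 106 = 1.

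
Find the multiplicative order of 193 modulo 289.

ord(193) | φ(289) = φ(17^2) = 17·(17−1) = 272 = 2^4 · 17.
Divisors of 272: 1, 2, 4, 8, 16, 17, 34, 68, 136, 272.
Test each divisor d:
193^1 ≡ 193 (mod 289)
193^2 ≡ 257 (mod 289)
193^4 ≡ 157 (mod 289)
193^8 ≡ 84 (mod 289)
193^16 ≡ 120 (mod 289)
193^17 ≡ 40 (mod 289)
193^34 ≡ 155 (mod 289)
193^68 ≡ 38 (mod 289)
193^136 ≡ 288 (mod 289)
193^272 ≡ 1 (mod 289) ✓
So ord_289(193) = 272.

272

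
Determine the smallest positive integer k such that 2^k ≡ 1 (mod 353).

88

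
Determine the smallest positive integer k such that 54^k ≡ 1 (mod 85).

Since 54 ∈ (Z/85Z)^×, its order divides φ(85) = φ(5·17) = (5−1)·(17−1) = 4·16 = 64 = 2^6.
Divisors of 64: 1, 2, 4, 8, 16, 32, 64.
Check 54^d mod 85 for each divisor in increasing order:
54^1 ≡ 54 (mod 85)
54^2 ≡ 26 (mod 85)
54^4 ≡ 81 (mod 85)
54^8 ≡ 16 (mod 85)
54^16 ≡ 1 (mod 85) ✓
So ord_85(54) = 16.

16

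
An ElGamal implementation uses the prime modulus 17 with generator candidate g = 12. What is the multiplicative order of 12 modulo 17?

Since 12 ∈ (Z/17Z)^×, its order divides φ(17) = 17 − 1 = 16 = 2^4.
Divisors of 16: 1, 2, 4, 8, 16.
Check 12^d mod 17 for each divisor in increasing order:
12^1 ≡ 12 (mod 17)
12^2 ≡ 8 (mod 17)
12^4 ≡ 13 (mod 17)
12^8 ≡ 16 (mod 17)
12^16 ≡ 1 (mod 17) ✓
Therefore the multiplicative order of 12 modulo 17 is 16.

16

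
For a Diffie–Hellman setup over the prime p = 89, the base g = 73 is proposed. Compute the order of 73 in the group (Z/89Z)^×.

22

ord(73) | φ(89) = 89 − 1 = 88 = 2^3 · 11.
Divisors of 88: 1, 2, 4, 8, 11, 22, 44, 88.
Evaluate successive powers at the divisors of 88:
73^1 ≡ 73 (mod 89)
73^2 ≡ 78 (mod 89)
73^4 ≡ 32 (mod 89)
73^8 ≡ 45 (mod 89)
73^11 ≡ 88 (mod 89)
73^22 ≡ 1 (mod 89) ✓
Therefore the multiplicative order of 73 modulo 89 is 22.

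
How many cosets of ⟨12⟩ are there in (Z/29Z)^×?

7

The order of 12 must divide φ(29) = 29 − 1 = 28 = 2^2 · 7.
Divisors of 28: 1, 2, 4, 7, 14, 28.
Check 12^d mod 29 for each divisor in increasing order:
12^1 ≡ 12
12^2 ≡ 28
12^4 ≡ 1
So ord_29(12) = 4, hence |⟨12⟩| = 4.
Index = |(Z/29Z)^×| / |⟨12⟩| = 28 / 4 = 7.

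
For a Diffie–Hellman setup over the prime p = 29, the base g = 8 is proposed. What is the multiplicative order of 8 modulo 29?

Since 8 ∈ (Z/29Z)^×, its order divides φ(29) = 29 − 1 = 28 = 2^2 · 7.
Divisors of 28: 1, 2, 4, 7, 14, 28.
Evaluate successive powers at the divisors of 28:
8^1 ≡ 8 (mod 29)
8^2 ≡ 6 (mod 29)
8^4 ≡ 7 (mod 29)
8^7 ≡ 17 (mod 29)
8^14 ≡ 28 (mod 29)
8^28 ≡ 1 (mod 29) ✓
Therefore the multiplicative order of 8 modulo 29 is 28.

28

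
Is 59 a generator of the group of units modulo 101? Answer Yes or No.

Yes

φ(101) = 101 − 1 = 100 = 2^2 · 5^2.
Test 59^(100/q) mod 101 for each prime factor q of 100:
59^50 ≡ 100 (mod 101)  [q = 2: ≢ 1 ✓]
59^20 ≡ 84 (mod 101)  [q = 5: ≢ 1 ✓]
Every test exponent gives a nontrivial residue, hence 59 generates the full group.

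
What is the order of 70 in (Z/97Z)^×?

By Lagrange's theorem, ord_97(70) divides φ(97) = 97 − 1 = 96 = 2^5 · 3.
Divisors of 96: 1, 2, 3, 4, 6, 8, 12, 16, 24, 32, 48, 96.
Test each divisor d:
70^1 ≡ 70 (mod 97)
70^2 ≡ 50 (mod 97)
70^3 ≡ 8 (mod 97)
70^4 ≡ 75 (mod 97)
70^6 ≡ 64 (mod 97)
70^8 ≡ 96 (mod 97)
70^12 ≡ 22 (mod 97)
70^16 ≡ 1 (mod 97) ✓
Therefore the multiplicative order of 70 modulo 97 is 16.

16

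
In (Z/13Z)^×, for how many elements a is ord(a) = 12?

4

φ(13) = 13 − 1 = 12 = 2^2 · 3.
Since (Z/13Z)^× is cyclic of order 12, the number of elements of order d is φ(d) when d | 12 and 0 otherwise.
12 = 2^2 · 3 divides 12, and φ(12) = 4.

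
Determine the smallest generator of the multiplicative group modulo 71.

7

φ(71) = 71 − 1 = 70 = 2 · 5 · 7.
g is a primitive root iff g^(70/q) ≢ 1 (mod 71) for each prime q ∈ {2, 5, 7}.
g = 2: 2^35 ≡ 1 — hits 1, so not a primitive root.
g = 3: 3^35 ≡ 1 — hits 1, so not a primitive root.
g = 4: 4^35 ≡ 1 — hits 1, so not a primitive root.
g = 5: 5^35 ≡ 1 — hits 1, so not a primitive root.
g = 6: 6^35 ≡ 1 — hits 1, so not a primitive root.
g = 7: 7^35 ≡ 70; 7^14 ≡ 54; 7^10 ≡ 45 — none is 1, so 7 is a primitive root.
Hence the least primitive root of 71 is 7.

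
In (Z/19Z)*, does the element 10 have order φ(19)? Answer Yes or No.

φ(19) = 19 − 1 = 18 = 2 · 3^2.
An element g generates (Z/19Z)^× iff g^(18/q) ≢ 1 (mod 19) for each prime q ∈ {2, 3}.
10^9 ≡ 18 (mod 19)  [q = 2: ≢ 1 ✓]
10^6 ≡ 11 (mod 19)  [q = 3: ≢ 1 ✓]
Every test exponent gives a nontrivial residue, hence 10 generates the full group.

Yes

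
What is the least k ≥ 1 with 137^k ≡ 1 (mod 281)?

140

By Lagrange's theorem, ord_281(137) divides φ(281) = 281 − 1 = 280 = 2^3 · 5 · 7.
Divisors of 280: 1, 2, 4, 5, 7, 8, 10, 14, 20, 28, 35, 40, 56, 70, 140, 280.
Test each divisor d:
137^1 ≡ 137
137^2 ≡ 223
137^4 ≡ 273
137^5 ≡ 28
137^7 ≡ 62
137^8 ≡ 64
137^10 ≡ 222
137^14 ≡ 191
137^20 ≡ 109
137^28 ≡ 232
137^35 ≡ 53
137^40 ≡ 79
137^56 ≡ 153
137^70 ≡ 280
137^140 ≡ 1
The smallest such exponent is 140, so the order of 137 is 140.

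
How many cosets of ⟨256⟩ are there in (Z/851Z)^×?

ord(256) | φ(851) = φ(23·37) = (23−1)·(37−1) = 22·36 = 792 = 2^3 · 3^2 · 11.
Divisors of 792: 1, 2, 3, 4, 6, 8, 9, 11, 12, 18, 22, 24, 33, 36, 44, 66, 72, 88, 99, 132, 198, 264, 396, 792.
Test each divisor d:
256^1 ≡ 256
256^2 ≡ 9
256^3 ≡ 602
256^4 ≡ 81
256^6 ≡ 729
256^8 ≡ 604
256^9 ≡ 593
256^11 ≡ 231
256^12 ≡ 417
256^18 ≡ 186
256^22 ≡ 599
256^24 ≡ 285
256^33 ≡ 507
256^36 ≡ 556
256^44 ≡ 530
256^66 ≡ 47
256^72 ≡ 223
256^88 ≡ 70
256^99 ≡ 1
Thus |⟨256⟩| = ord(256) = 99.
[(Z/851Z)^× : ⟨256⟩] = 792/99 = 8.

8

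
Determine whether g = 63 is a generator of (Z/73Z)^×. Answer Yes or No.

No

φ(73) = 73 − 1 = 72 = 2^3 · 3^2.
An element g generates (Z/73Z)^× iff g^(72/q) ≢ 1 (mod 73) for each prime q ∈ {2, 3}.
63^36 ≡ 72 (mod 73)  [q = 2: ≢ 1 ✓]
63^24 ≡ 1 (mod 73)  [q = 3: ≡ 1 ✗]
The check at q = 3 fails, so 63 generates a proper subgroup.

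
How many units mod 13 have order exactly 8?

φ(13) = 13 − 1 = 12 = 2^2 · 3.
In a cyclic group of order 12, there are φ(d) elements of order d for each divisor d of 12, and zero for non-divisors.
Since 8 ∤ 12, the count is 0.

0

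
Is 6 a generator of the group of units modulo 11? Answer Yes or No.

Yes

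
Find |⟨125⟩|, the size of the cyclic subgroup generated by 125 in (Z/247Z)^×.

The order of 125 must divide φ(247) = φ(13·19) = (13−1)·(19−1) = 12·18 = 216 = 2^3 · 3^3.
Divisors of 216: 1, 2, 3, 4, 6, 8, 9, 12, 18, 24, 27, 36, 54, 72, 108, 216.
Test each divisor d:
125^1 ≡ 125
125^2 ≡ 64
125^3 ≡ 96
125^4 ≡ 144
125^6 ≡ 77
125^8 ≡ 235
125^9 ≡ 229
125^12 ≡ 1
The smallest such exponent is 12, so the order of 125 is 12.

12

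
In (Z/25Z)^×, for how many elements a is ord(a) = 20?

8

φ(25) = φ(5^2) = 5·(5−1) = 20 = 2^2 · 5.
In a cyclic group of order 20, there are φ(d) elements of order d for each divisor d of 20, and zero for non-divisors.
20 = 2^2 · 5 divides 20, and φ(20) = 8.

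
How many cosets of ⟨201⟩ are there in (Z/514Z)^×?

1

By Lagrange's theorem, ord_514(201) divides φ(514) = φ(2)·φ(257) = 1·256 = 256 = 2^8.
Divisors of 256: 1, 2, 4, 8, 16, 32, 64, 128, 256.
Evaluate successive powers at the divisors of 256:
201^1 ≡ 201 (mod 514)
201^2 ≡ 309 (mod 514)
201^4 ≡ 391 (mod 514)
201^8 ≡ 223 (mod 514)
201^16 ≡ 385 (mod 514)
201^32 ≡ 193 (mod 514)
201^64 ≡ 241 (mod 514)
201^128 ≡ 513 (mod 514)
201^256 ≡ 1 (mod 514) ✓
So ord_514(201) = 256, hence |⟨201⟩| = 256.
[(Z/514Z)^× : ⟨201⟩] = 256/256 = 1.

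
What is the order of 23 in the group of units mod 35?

ord(23) | φ(35) = φ(5·7) = (5−1)·(7−1) = 4·6 = 24 = 2^3 · 3.
Divisors of 24: 1, 2, 3, 4, 6, 8, 12, 24.
Check 23^d mod 35 for each divisor in increasing order:
23^1 ≡ 23
23^2 ≡ 4
23^3 ≡ 22
23^4 ≡ 16
23^6 ≡ 29
23^8 ≡ 11
23^12 ≡ 1
The smallest such exponent is 12, so the order of 23 is 12.

12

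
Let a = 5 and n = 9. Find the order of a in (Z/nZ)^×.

Since 5 ∈ (Z/9Z)^×, its order divides φ(9) = φ(3^2) = 3·(3−1) = 6 = 2 · 3.
Divisors of 6: 1, 2, 3, 6.
Compute 5^d (mod 9) for the divisors d until we hit 1:
5^1 ≡ 5
5^2 ≡ 7
5^3 ≡ 8
5^6 ≡ 1
Therefore the multiplicative order of 5 modulo 9 is 6.

6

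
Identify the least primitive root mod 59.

2

φ(59) = 59 − 1 = 58 = 2 · 29.
Test candidates g = 2, 3, … against the prime factors q ∈ {2, 29} of φ(59): g is a generator iff g^(58/q) ≢ 1 for every such q.
g = 2: 2^29 ≡ 58; 2^2 ≡ 4 — none is 1, so 2 is a primitive root.
The smallest primitive root modulo 59 is 2.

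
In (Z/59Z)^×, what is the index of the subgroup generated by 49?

ord(49) | φ(59) = 59 − 1 = 58 = 2 · 29.
Divisors of 58: 1, 2, 29, 58.
Test each divisor d:
49^1 ≡ 49 (mod 59)
49^2 ≡ 41 (mod 59)
49^29 ≡ 1 (mod 59) ✓
The order of 49 is 29, so the subgroup it generates has 29 elements.
The index is φ(59) / ord(49) = 58 / 29 = 2.

2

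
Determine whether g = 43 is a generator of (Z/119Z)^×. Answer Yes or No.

119 = 7 · 17 is a product of two distinct odd primes, so (Z/119Z)^× ≅ (Z/7Z)^× × (Z/17Z)^× is not cyclic.
No primitive root modulo 119 exists; in particular 43 is not one.

No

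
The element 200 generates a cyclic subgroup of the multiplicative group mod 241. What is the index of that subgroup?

ord(200) | φ(241) = 241 − 1 = 240 = 2^4 · 3 · 5.
Divisors of 240: 1, 2, 3, 4, 5, 6, 8, 10, 12, 15, 16, 20, 24, 30, 40, 48, 60, 80, 120, 240.
Compute 200^d (mod 241) for the divisors d until we hit 1:
200^1 ≡ 200
200^2 ≡ 235
200^3 ≡ 5
200^4 ≡ 36
200^5 ≡ 211
200^6 ≡ 25
200^8 ≡ 91
200^10 ≡ 177
200^12 ≡ 143
200^15 ≡ 233
200^16 ≡ 87
200^20 ≡ 240
200^24 ≡ 205
200^30 ≡ 64
200^40 ≡ 1
So ord_241(200) = 40, hence |⟨200⟩| = 40.
Index = |(Z/241Z)^×| / |⟨200⟩| = 240 / 40 = 6.

6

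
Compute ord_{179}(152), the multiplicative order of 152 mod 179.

The order of 152 must divide φ(179) = 179 − 1 = 178 = 2 · 89.
Divisors of 178: 1, 2, 89, 178.
Compute 152^d (mod 179) for the divisors d until we hit 1:
152^1 ≡ 152 (mod 179)
152^2 ≡ 13 (mod 179)
152^89 ≡ 178 (mod 179)
152^178 ≡ 1 (mod 179) ✓
Hence ord(152) = 178.

178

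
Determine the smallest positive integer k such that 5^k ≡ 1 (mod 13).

4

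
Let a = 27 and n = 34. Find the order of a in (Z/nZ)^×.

16

The order of 27 must divide φ(34) = φ(2)·φ(17) = 1·16 = 16 = 2^4.
Divisors of 16: 1, 2, 4, 8, 16.
Check 27^d mod 34 for each divisor in increasing order:
27^1 ≡ 27 (mod 34)
27^2 ≡ 15 (mod 34)
27^4 ≡ 21 (mod 34)
27^8 ≡ 33 (mod 34)
27^16 ≡ 1 (mod 34) ✓
Hence ord(27) = 16.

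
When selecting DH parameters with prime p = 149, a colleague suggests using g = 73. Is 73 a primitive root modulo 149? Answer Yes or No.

No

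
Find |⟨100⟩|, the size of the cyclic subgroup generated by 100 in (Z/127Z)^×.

21

The order of 100 must divide φ(127) = 127 − 1 = 126 = 2 · 3^2 · 7.
Divisors of 126: 1, 2, 3, 6, 7, 9, 14, 18, 21, 42, 63, 126.
Test each divisor d:
100^1 ≡ 100 (mod 127)
100^2 ≡ 94 (mod 127)
100^3 ≡ 2 (mod 127)
100^6 ≡ 4 (mod 127)
100^7 ≡ 19 (mod 127)
100^9 ≡ 8 (mod 127)
100^14 ≡ 107 (mod 127)
100^18 ≡ 64 (mod 127)
100^21 ≡ 1 (mod 127) ✓
Therefore the multiplicative order of 100 modulo 127 is 21.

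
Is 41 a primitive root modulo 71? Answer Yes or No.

No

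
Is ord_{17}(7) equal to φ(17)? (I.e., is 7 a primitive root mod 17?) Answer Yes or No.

Yes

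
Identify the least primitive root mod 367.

φ(367) = 367 − 1 = 366 = 2 · 3 · 61.
g is a primitive root iff g^(366/q) ≢ 1 (mod 367) for each prime q ∈ {2, 3, 61}.
g = 2: 2^183 ≡ 1 — hits 1, so not a primitive root.
g = 3: 3^183 ≡ 366; 3^122 ≡ 1 — hits 1, so not a primitive root.
g = 4: 4^183 ≡ 1 — hits 1, so not a primitive root.
g = 5: 5^183 ≡ 366; 5^122 ≡ 1 — hits 1, so not a primitive root.
g = 6: 6^183 ≡ 366; 6^122 ≡ 283; 6^6 ≡ 47 — none is 1, so 6 is a primitive root.
So 6 is the smallest generator of (Z/367Z)^×.

6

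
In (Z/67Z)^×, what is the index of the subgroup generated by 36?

2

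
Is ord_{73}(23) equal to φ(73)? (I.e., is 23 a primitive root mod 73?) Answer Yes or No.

No

φ(73) = 73 − 1 = 72 = 2^3 · 3^2.
23 is a primitive root mod 73 iff 23^(φ(73)/q) ≢ 1 for every prime q | φ(73), i.e. q ∈ {2, 3}.
23^36 ≡ 1 (mod 73)  [q = 2: ≡ 1 ✗]
23^24 ≡ 8 (mod 73)  [q = 3: ≢ 1 ✓]
23^36 ≡ 1 shows ord(23) | 36, strictly less than φ(73); not a primitive root.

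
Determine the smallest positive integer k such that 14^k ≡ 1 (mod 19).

18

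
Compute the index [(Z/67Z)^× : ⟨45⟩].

Since 45 ∈ (Z/67Z)^×, its order divides φ(67) = 67 − 1 = 66 = 2 · 3 · 11.
Divisors of 66: 1, 2, 3, 6, 11, 22, 33, 66.
Evaluate successive powers at the divisors of 66:
45^1 ≡ 45 (mod 67)
45^2 ≡ 15 (mod 67)
45^3 ≡ 5 (mod 67)
45^6 ≡ 25 (mod 67)
45^11 ≡ 66 (mod 67)
45^22 ≡ 1 (mod 67) ✓
Thus |⟨45⟩| = ord(45) = 22.
The index is φ(67) / ord(45) = 66 / 22 = 3.

3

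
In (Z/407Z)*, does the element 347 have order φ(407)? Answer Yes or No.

407 = 11 · 37 is a product of two distinct odd primes, so (Z/407Z)^× ≅ (Z/11Z)^× × (Z/37Z)^× is not cyclic.
No primitive root modulo 407 exists; in particular 347 is not one.

No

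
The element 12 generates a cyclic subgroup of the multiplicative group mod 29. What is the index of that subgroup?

7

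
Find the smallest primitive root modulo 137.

φ(137) = 137 − 1 = 136 = 2^3 · 17.
Test candidates g = 2, 3, … against the prime factors q ∈ {2, 17} of φ(137): g is a generator iff g^(136/q) ≢ 1 for every such q.
g = 2: 2^68 ≡ 1 — hits 1, so not a primitive root.
g = 3: 3^68 ≡ 136; 3^8 ≡ 122 — none is 1, so 3 is a primitive root.
Hence the least primitive root of 137 is 3.

3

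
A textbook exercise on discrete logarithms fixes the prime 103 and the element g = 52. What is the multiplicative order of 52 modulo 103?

By Lagrange's theorem, ord_103(52) divides φ(103) = 103 − 1 = 102 = 2 · 3 · 17.
Divisors of 102: 1, 2, 3, 6, 17, 34, 51, 102.
Compute 52^d (mod 103) for the divisors d until we hit 1:
52^1 ≡ 52
52^2 ≡ 26
52^3 ≡ 13
52^6 ≡ 66
52^17 ≡ 46
52^34 ≡ 56
52^51 ≡ 1
So ord_103(52) = 51.

51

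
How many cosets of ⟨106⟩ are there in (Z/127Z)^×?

1

ord(106) | φ(127) = 127 − 1 = 126 = 2 · 3^2 · 7.
Divisors of 126: 1, 2, 3, 6, 7, 9, 14, 18, 21, 42, 63, 126.
Evaluate successive powers at the divisors of 126:
106^1 ≡ 106 (mod 127)
106^2 ≡ 60 (mod 127)
106^3 ≡ 10 (mod 127)
106^6 ≡ 100 (mod 127)
106^7 ≡ 59 (mod 127)
106^9 ≡ 111 (mod 127)
106^14 ≡ 52 (mod 127)
106^18 ≡ 2 (mod 127)
106^21 ≡ 20 (mod 127)
106^42 ≡ 19 (mod 127)
106^63 ≡ 126 (mod 127)
106^126 ≡ 1 (mod 127) ✓
Thus |⟨106⟩| = ord(106) = 126.
[(Z/127Z)^× : ⟨106⟩] = 126/126 = 1.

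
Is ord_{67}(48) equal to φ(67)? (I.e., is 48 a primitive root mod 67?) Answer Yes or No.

φ(67) = 67 − 1 = 66 = 2 · 3 · 11.
An element g generates (Z/67Z)^× iff g^(66/q) ≢ 1 (mod 67) for each prime q ∈ {2, 3, 11}.
48^33 ≡ 66 (mod 67)  [q = 2: ≢ 1 ✓]
48^22 ≡ 37 (mod 67)  [q = 3: ≢ 1 ✓]
48^6 ≡ 22 (mod 67)  [q = 11: ≢ 1 ✓]
All checks pass, so 48 has order 66 and is a primitive root modulo 67.

Yes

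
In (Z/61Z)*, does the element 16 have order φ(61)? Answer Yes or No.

φ(61) = 61 − 1 = 60 = 2^2 · 3 · 5.
Test 16^(60/q) mod 61 for each prime factor q of 60:
16^30 ≡ 1 (mod 61)  [q = 2: ≡ 1 ✗]
16^20 ≡ 47 (mod 61)  [q = 3: ≢ 1 ✓]
16^12 ≡ 34 (mod 61)  [q = 5: ≢ 1 ✓]
16^30 ≡ 1 shows ord(16) | 30, strictly less than φ(61); not a primitive root.

No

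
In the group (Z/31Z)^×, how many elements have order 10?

4

φ(31) = 31 − 1 = 30 = 2 · 3 · 5.
Since (Z/31Z)^× is cyclic of order 30, the number of elements of order d is φ(d) when d | 30 and 0 otherwise.
10 = 2 · 5 divides 30, and φ(10) = 4.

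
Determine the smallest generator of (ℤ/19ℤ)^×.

2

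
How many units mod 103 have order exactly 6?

φ(103) = 103 − 1 = 102 = 2 · 3 · 17.
Since (Z/103Z)^× is cyclic of order 102, the number of elements of order d is φ(d) when d | 102 and 0 otherwise.
6 = 2 · 3 divides 102, and φ(6) = 2.

2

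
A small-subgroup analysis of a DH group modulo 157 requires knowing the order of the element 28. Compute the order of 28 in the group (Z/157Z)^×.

By Lagrange's theorem, ord_157(28) divides φ(157) = 157 − 1 = 156 = 2^2 · 3 · 13.
Divisors of 156: 1, 2, 3, 4, 6, 12, 13, 26, 39, 52, 78, 156.
Compute 28^d (mod 157) for the divisors d until we hit 1:
28^1 ≡ 28 (mod 157)
28^2 ≡ 156 (mod 157)
28^3 ≡ 129 (mod 157)
28^4 ≡ 1 (mod 157) ✓
Hence ord(28) = 4.

4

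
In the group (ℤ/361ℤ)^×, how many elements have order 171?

φ(361) = φ(19^2) = 19·(19−1) = 342 = 2 · 3^2 · 19.
(Z/361Z)^× is cyclic (|G| = 342); a cyclic group of order m has exactly φ(d) elements of each order d | m, and none otherwise.
171 = 3^2 · 19 divides 342, and φ(171) = 108.

108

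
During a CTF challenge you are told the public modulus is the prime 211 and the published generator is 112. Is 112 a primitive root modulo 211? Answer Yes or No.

Yes

φ(211) = 211 − 1 = 210 = 2 · 3 · 5 · 7.
It suffices to check that the order of 112 is not a proper divisor of 210: compute 112^(210/q) for q ∈ {2, 3, 5, 7}.
112^105 ≡ 210 (mod 211)  [q = 2: ≢ 1 ✓]
112^70 ≡ 14 (mod 211)  [q = 3: ≢ 1 ✓]
112^42 ≡ 188 (mod 211)  [q = 5: ≢ 1 ✓]
112^30 ≡ 144 (mod 211)  [q = 7: ≢ 1 ✓]
Every test exponent gives a nontrivial residue, hence 112 generates the full group.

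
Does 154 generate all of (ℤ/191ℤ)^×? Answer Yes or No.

φ(191) = 191 − 1 = 190 = 2 · 5 · 19.
It suffices to check that the order of 154 is not a proper divisor of 190: compute 154^(190/q) for q ∈ {2, 5, 19}.
154^95 ≡ 1 (mod 191)  [q = 2: ≡ 1 ✗]
154^38 ≡ 1 (mod 191)  [q = 5: ≡ 1 ✗]
154^10 ≡ 125 (mod 191)  [q = 19: ≢ 1 ✓]
Since 154^95 ≡ 1, the order of 154 divides 95 < 190, so 154 is not a primitive root.

No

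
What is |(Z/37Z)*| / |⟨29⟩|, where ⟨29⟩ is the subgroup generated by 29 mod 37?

The order of 29 must divide φ(37) = 37 − 1 = 36 = 2^2 · 3^2.
Divisors of 36: 1, 2, 3, 4, 6, 9, 12, 18, 36.
Compute 29^d (mod 37) for the divisors d until we hit 1:
29^1 ≡ 29 (mod 37)
29^2 ≡ 27 (mod 37)
29^3 ≡ 6 (mod 37)
29^4 ≡ 26 (mod 37)
29^6 ≡ 36 (mod 37)
29^9 ≡ 31 (mod 37)
29^12 ≡ 1 (mod 37) ✓
The order of 29 is 12, so the subgroup it generates has 12 elements.
The index is φ(37) / ord(29) = 36 / 12 = 3.

3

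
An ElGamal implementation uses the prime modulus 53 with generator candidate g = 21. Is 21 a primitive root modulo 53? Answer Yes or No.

φ(53) = 53 − 1 = 52 = 2^2 · 13.
Test 21^(52/q) mod 53 for each prime factor q of 52:
21^26 ≡ 52 (mod 53)  [q = 2: ≢ 1 ✓]
21^4 ≡ 24 (mod 53)  [q = 13: ≢ 1 ✓]
All checks pass, so 21 has order 52 and is a primitive root modulo 53.

Yes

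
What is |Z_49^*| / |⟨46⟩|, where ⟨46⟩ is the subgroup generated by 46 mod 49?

ord(46) | φ(49) = φ(7^2) = 7·(7−1) = 42 = 2 · 3 · 7.
Divisors of 42: 1, 2, 3, 6, 7, 14, 21, 42.
Check 46^d mod 49 for each divisor in increasing order:
46^1 ≡ 46 (mod 49)
46^2 ≡ 9 (mod 49)
46^3 ≡ 22 (mod 49)
46^6 ≡ 43 (mod 49)
46^7 ≡ 18 (mod 49)
46^14 ≡ 30 (mod 49)
46^21 ≡ 1 (mod 49) ✓
The order of 46 is 21, so the subgroup it generates has 21 elements.
[(Z/49Z)^× : ⟨46⟩] = 42/21 = 2.

2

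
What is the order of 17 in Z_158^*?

26

ord(17) | φ(158) = φ(2)·φ(79) = 1·78 = 78 = 2 · 3 · 13.
Divisors of 78: 1, 2, 3, 6, 13, 26, 39, 78.
Compute 17^d (mod 158) for the divisors d until we hit 1:
17^1 ≡ 17
17^2 ≡ 131
17^3 ≡ 15
17^6 ≡ 67
17^13 ≡ 157
17^26 ≡ 1
So ord_158(17) = 26.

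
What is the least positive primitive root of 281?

3

φ(281) = 281 − 1 = 280 = 2^3 · 5 · 7.
Test candidates g = 2, 3, … against the prime factors q ∈ {2, 5, 7} of φ(281): g is a generator iff g^(280/q) ≢ 1 for every such q.
g = 2: 2^140 ≡ 1 — hits 1, so not a primitive root.
g = 3: 3^140 ≡ 280; 3^56 ≡ 86; 3^40 ≡ 249 — none is 1, so 3 is a primitive root.
So 3 is the smallest generator of (Z/281Z)^×.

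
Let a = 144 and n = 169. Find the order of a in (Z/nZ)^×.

13

ord(144) | φ(169) = φ(13^2) = 13·(13−1) = 156 = 2^2 · 3 · 13.
Divisors of 156: 1, 2, 3, 4, 6, 12, 13, 26, 39, 52, 78, 156.
Check 144^d mod 169 for each divisor in increasing order:
144^1 ≡ 144 (mod 169)
144^2 ≡ 118 (mod 169)
144^3 ≡ 92 (mod 169)
144^4 ≡ 66 (mod 169)
144^6 ≡ 14 (mod 169)
144^12 ≡ 27 (mod 169)
144^13 ≡ 1 (mod 169) ✓
Therefore the multiplicative order of 144 modulo 169 is 13.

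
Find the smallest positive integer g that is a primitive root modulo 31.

φ(31) = 31 − 1 = 30 = 2 · 3 · 5.
g is a primitive root iff g^(30/q) ≢ 1 (mod 31) for each prime q ∈ {2, 3, 5}.
g = 2: 2^15 ≡ 1 — hits 1, so not a primitive root.
g = 3: 3^15 ≡ 30; 3^10 ≡ 25; 3^6 ≡ 16 — none is 1, so 3 is a primitive root.
Hence the least primitive root of 31 is 3.

3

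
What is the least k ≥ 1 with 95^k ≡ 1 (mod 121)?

ord(95) | φ(121) = φ(11^2) = 11·(11−1) = 110 = 2 · 5 · 11.
Divisors of 110: 1, 2, 5, 10, 11, 22, 55, 110.
Check 95^d mod 121 for each divisor in increasing order:
95^1 ≡ 95 (mod 121)
95^2 ≡ 71 (mod 121)
95^5 ≡ 98 (mod 121)
95^10 ≡ 45 (mod 121)
95^11 ≡ 40 (mod 121)
95^22 ≡ 27 (mod 121)
95^55 ≡ 120 (mod 121)
95^110 ≡ 1 (mod 121) ✓
Hence ord(95) = 110.

110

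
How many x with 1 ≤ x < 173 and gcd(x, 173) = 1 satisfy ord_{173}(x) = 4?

2

φ(173) = 173 − 1 = 172 = 2^2 · 43.
(Z/173Z)^× is cyclic (|G| = 172); a cyclic group of order m has exactly φ(d) elements of each order d | m, and none otherwise.
4 = 2^2 divides 172, and φ(4) = 2.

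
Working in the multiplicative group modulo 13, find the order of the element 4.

By Lagrange's theorem, ord_13(4) divides φ(13) = 13 − 1 = 12 = 2^2 · 3.
Divisors of 12: 1, 2, 3, 4, 6, 12.
Check 4^d mod 13 for each divisor in increasing order:
4^1 ≡ 4 (mod 13)
4^2 ≡ 3 (mod 13)
4^3 ≡ 12 (mod 13)
4^4 ≡ 9 (mod 13)
4^6 ≡ 1 (mod 13) ✓
Hence ord(4) = 6.

6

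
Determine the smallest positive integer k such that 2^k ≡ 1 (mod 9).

6

ord(2) | φ(9) = φ(3^2) = 3·(3−1) = 6 = 2 · 3.
Divisors of 6: 1, 2, 3, 6.
Evaluate successive powers at the divisors of 6:
2^1 ≡ 2 (mod 9)
2^2 ≡ 4 (mod 9)
2^3 ≡ 8 (mod 9)
2^6 ≡ 1 (mod 9) ✓
The smallest such exponent is 6, so the order of 2 is 6.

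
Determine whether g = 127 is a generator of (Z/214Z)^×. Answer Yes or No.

Yes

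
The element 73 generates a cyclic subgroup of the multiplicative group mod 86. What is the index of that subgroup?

1

ord(73) | φ(86) = φ(2)·φ(43) = 1·42 = 42 = 2 · 3 · 7.
Divisors of 42: 1, 2, 3, 6, 7, 14, 21, 42.
Evaluate successive powers at the divisors of 42:
73^1 ≡ 73
73^2 ≡ 83
73^3 ≡ 39
73^6 ≡ 59
73^7 ≡ 7
73^14 ≡ 49
73^21 ≡ 85
73^42 ≡ 1
Thus |⟨73⟩| = ord(73) = 42.
The index is φ(86) / ord(73) = 42 / 42 = 1.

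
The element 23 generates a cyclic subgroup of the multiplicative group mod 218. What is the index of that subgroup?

Since 23 ∈ (Z/218Z)^×, its order divides φ(218) = φ(2)·φ(109) = 1·108 = 108 = 2^2 · 3^3.
Divisors of 108: 1, 2, 3, 4, 6, 9, 12, 18, 27, 36, 54, 108.
Test each divisor d:
23^1 ≡ 23 (mod 218)
23^2 ≡ 93 (mod 218)
23^3 ≡ 177 (mod 218)
23^4 ≡ 147 (mod 218)
23^6 ≡ 155 (mod 218)
23^9 ≡ 185 (mod 218)
23^12 ≡ 45 (mod 218)
23^18 ≡ 217 (mod 218)
23^27 ≡ 33 (mod 218)
23^36 ≡ 1 (mod 218) ✓
Thus |⟨23⟩| = ord(23) = 36.
The index is φ(218) / ord(23) = 108 / 36 = 3.

3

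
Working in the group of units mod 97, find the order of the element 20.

Since 20 ∈ (Z/97Z)^×, its order divides φ(97) = 97 − 1 = 96 = 2^5 · 3.
Divisors of 96: 1, 2, 3, 4, 6, 8, 12, 16, 24, 32, 48, 96.
Check 20^d mod 97 for each divisor in increasing order:
20^1 ≡ 20 (mod 97)
20^2 ≡ 12 (mod 97)
20^3 ≡ 46 (mod 97)
20^4 ≡ 47 (mod 97)
20^6 ≡ 79 (mod 97)
20^8 ≡ 75 (mod 97)
20^12 ≡ 33 (mod 97)
20^16 ≡ 96 (mod 97)
20^24 ≡ 22 (mod 97)
20^32 ≡ 1 (mod 97) ✓
The smallest such exponent is 32, so the order of 20 is 32.

32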